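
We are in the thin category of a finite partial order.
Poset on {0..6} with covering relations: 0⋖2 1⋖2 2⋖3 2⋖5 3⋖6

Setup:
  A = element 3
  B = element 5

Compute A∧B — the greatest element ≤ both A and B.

Lower bounds of A=3 and B=5: {0,1,2}
  0 <= 2
  1 <= 2
  2 <= 2
glb = 2

Answer: A∧B = 2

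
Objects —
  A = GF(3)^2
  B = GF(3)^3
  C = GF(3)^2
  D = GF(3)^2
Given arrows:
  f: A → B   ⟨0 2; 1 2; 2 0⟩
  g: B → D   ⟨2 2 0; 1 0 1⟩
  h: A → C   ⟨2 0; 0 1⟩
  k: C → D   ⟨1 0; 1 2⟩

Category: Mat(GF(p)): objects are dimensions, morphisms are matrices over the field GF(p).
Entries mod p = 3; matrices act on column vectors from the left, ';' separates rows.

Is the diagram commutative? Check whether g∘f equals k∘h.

Answer: DOES NOT COMMUTE

Trace:
Path 1 = f;g:
  e0=⟨1,0⟩ f→⟨0,1,2⟩ g→⟨2,2⟩
  e1=⟨0,1⟩ f→⟨2,2,0⟩ g→⟨2,2⟩
  ⟦path⟧₁ = ⟨2 2; 2 2⟩
Path 2 = h;k:
  e0=⟨1,0⟩ h→⟨2,0⟩ k→⟨2,2⟩
  e1=⟨0,1⟩ h→⟨0,1⟩ k→⟨0,2⟩
  ⟦path⟧₂ = ⟨2 0; 2 2⟩
Equal? differ; not commutative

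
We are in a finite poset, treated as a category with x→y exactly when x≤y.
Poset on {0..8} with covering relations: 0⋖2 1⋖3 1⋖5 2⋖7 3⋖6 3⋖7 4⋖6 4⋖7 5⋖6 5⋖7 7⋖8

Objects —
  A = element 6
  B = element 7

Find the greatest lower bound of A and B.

Answer: NO MEET EXISTS

Trace:
{x : x⊑A ∧ x⊑B} = {1,3,4,5}  (A=6, B=7)
  maximal lower bounds 3 and 4 are incomparable: neither 3⊑4 nor 4⊑3
→ no greatest lower bound exists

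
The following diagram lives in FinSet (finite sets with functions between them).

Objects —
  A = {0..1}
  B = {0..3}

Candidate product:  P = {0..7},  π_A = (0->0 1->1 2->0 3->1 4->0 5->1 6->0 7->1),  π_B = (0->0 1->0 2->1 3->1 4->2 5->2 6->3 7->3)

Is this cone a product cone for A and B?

Answer: VALID PRODUCT

Derivation:
|A|·|B| = 2·4 = 8;  |P| = 8
Check the pairing map k ↦ (π_A(k), π_B(k)):
  0 -> (0,0)
  1 -> (1,0)
  2 -> (0,1)
  3 -> (1,1)
  4 -> (0,2)
  5 -> (1,2)
  6 -> (0,3)
  7 -> (1,3)
distinct pairs in image: 8 / 8 needed
  → bijection onto A×B; projections well-typed.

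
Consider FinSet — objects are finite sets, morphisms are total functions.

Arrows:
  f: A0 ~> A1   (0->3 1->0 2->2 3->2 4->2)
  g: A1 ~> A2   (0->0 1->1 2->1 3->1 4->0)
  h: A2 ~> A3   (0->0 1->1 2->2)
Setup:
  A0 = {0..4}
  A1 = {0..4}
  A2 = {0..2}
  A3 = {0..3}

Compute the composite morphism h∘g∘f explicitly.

Answer: (0->1 1->0 2->1 3->1 4->1)

Work:
  0 f~>3 g~>1 h~>1
  1 f~>0 g~>0 h~>0
  2 f~>2 g~>1 h~>1
  3 f~>2 g~>1 h~>1
  4 f~>2 g~>1 h~>1
result: (0->1 1->0 2->1 3->1 4->1)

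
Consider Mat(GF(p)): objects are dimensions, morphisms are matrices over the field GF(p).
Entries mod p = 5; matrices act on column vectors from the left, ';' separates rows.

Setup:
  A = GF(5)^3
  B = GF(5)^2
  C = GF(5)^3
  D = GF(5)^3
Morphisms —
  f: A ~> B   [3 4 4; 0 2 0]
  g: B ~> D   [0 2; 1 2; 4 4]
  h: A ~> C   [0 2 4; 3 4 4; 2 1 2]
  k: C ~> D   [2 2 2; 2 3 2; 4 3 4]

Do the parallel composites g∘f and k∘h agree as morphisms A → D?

1) trace f;g:
  e0=(1,0,0) f~>(3,0) g~>(0,3,2)
  e1=(0,1,0) f~>(4,2) g~>(4,3,4)
  e2=(0,0,1) f~>(4,0) g~>(0,4,1)
  ⟦path⟧₁ = [0 4 0; 3 3 4; 2 4 1]
2) trace h;k:
  e0=(1,0,0) h~>(0,3,2) k~>(0,3,2)
  e1=(0,1,0) h~>(2,4,1) k~>(4,3,4)
  e2=(0,0,1) h~>(4,4,2) k~>(0,4,1)
  ⟦path⟧₂ = [0 4 0; 3 3 4; 2 4 1]
Equal? equal; square commutes

Answer: COMMUTES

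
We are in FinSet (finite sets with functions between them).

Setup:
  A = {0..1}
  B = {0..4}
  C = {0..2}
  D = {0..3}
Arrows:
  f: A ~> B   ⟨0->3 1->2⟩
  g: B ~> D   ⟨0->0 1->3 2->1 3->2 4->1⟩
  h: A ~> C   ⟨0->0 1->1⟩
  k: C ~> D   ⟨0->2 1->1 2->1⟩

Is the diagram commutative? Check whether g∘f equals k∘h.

Answer: COMMUTES

Derivation:
Path 1 = f;g:
  0 f~>3 g~>2
  1 f~>2 g~>1
  composite₁ = ⟨0->2 1->1⟩
Path 2 = h;k:
  0 h~>0 k~>2
  1 h~>1 k~>1
  composite₂ = ⟨0->2 1->1⟩
Equal? YES — commutes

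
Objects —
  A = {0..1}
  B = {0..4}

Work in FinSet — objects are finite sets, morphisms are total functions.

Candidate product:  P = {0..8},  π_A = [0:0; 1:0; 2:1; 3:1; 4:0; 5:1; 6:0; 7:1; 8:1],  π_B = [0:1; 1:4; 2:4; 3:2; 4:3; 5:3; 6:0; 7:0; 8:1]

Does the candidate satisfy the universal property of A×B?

|A|·|B| = 2·5 = 10;  |P| = 9
  → cardinalities differ; no bijection possible.

Answer: NOT A VALID PRODUCT — |P|=9 ≠ |A|·|B|=10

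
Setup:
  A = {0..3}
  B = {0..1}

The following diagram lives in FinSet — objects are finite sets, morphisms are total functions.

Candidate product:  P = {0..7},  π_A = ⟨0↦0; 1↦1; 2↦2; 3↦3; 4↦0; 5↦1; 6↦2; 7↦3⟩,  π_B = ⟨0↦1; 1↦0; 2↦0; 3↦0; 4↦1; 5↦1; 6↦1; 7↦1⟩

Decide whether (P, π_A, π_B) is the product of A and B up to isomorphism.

Answer: NOT A VALID PRODUCT — duplicate pair at indices 4,0

Derivation:
|A|·|B| = 4·2 = 8;  |P| = 8
Check the pairing map k ↦ (π_A(k), π_B(k)):
  0 ↦ (0,1)
  1 ↦ (1,0)
  2 ↦ (2,0)
  3 ↦ (3,0)
  4 ↦ (0,1)  ✗ repeats pair of k=0
  5 ↦ (1,1)
  6 ↦ (2,1)
  7 ↦ (3,1)
distinct pairs in image: 7 / 8 needed
  → (0,1) hit at k=0 and k=4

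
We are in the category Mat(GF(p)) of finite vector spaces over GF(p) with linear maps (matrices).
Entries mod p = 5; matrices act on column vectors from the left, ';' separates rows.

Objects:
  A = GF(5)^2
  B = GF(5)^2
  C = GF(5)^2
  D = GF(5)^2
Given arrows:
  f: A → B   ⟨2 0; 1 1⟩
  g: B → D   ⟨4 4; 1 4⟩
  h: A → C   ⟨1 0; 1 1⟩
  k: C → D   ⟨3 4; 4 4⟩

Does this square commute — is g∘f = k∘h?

1) trace f;g:
  e0=[1,0] f→[2,1] g→[2,1]
  e1=[0,1] f→[0,1] g→[4,4]
  ⟦path⟧₁ = ⟨2 4; 1 4⟩
2) trace h;k:
  e0=[1,0] h→[1,1] k→[2,3]
  e1=[0,1] h→[0,1] k→[4,4]
  ⟦path⟧₂ = ⟨2 4; 3 4⟩
Equal? NO — does not commute

Answer: DOES NOT COMMUTE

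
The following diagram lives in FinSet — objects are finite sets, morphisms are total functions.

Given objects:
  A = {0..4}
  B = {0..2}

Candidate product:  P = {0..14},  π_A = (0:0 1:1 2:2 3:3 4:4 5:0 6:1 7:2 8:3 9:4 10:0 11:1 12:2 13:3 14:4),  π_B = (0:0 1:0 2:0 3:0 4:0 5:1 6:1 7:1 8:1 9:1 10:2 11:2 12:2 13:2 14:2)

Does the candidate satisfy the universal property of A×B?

Answer: VALID PRODUCT

Trace:
|A|·|B| = 5·3 = 15;  |P| = 15
Check the pairing map k ↦ (π_A(k), π_B(k)):
  0 : (0,0)
  1 : (1,0)
  2 : (2,0)
  3 : (3,0)
  4 : (4,0)
  5 : (0,1)
  6 : (1,1)
  7 : (2,1)
  8 : (3,1)
  9 : (4,1)
  10 : (0,2)
  11 : (1,2)
  12 : (2,2)
  13 : (3,2)
  14 : (4,2)
distinct pairs in image: 15 / 15 needed
  → bijection onto A×B; projections well-typed.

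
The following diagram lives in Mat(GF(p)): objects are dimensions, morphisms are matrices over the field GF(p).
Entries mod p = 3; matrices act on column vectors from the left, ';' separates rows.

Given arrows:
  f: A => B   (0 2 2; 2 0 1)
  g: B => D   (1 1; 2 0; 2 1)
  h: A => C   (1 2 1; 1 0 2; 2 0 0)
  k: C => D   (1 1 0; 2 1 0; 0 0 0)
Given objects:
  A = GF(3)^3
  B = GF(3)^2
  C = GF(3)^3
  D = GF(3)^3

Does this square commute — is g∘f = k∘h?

Answer: DOES NOT COMMUTE

Work:
Path 1 = f;g:
  e0=[1,0,0] f=>[0,2] g=>[2,0,2]
  e1=[0,1,0] f=>[2,0] g=>[2,1,1]
  e2=[0,0,1] f=>[2,1] g=>[0,1,2]
  result₁ = (2 2 0; 0 1 1; 2 1 2)
Path 2 = h;k:
  e0=[1,0,0] h=>[1,1,2] k=>[2,0,0]
  e1=[0,1,0] h=>[2,0,0] k=>[2,1,0]
  e2=[0,0,1] h=>[1,2,0] k=>[0,1,0]
  result₂ = (2 2 0; 0 1 1; 0 0 0)
Equal? distinct morphisms ✗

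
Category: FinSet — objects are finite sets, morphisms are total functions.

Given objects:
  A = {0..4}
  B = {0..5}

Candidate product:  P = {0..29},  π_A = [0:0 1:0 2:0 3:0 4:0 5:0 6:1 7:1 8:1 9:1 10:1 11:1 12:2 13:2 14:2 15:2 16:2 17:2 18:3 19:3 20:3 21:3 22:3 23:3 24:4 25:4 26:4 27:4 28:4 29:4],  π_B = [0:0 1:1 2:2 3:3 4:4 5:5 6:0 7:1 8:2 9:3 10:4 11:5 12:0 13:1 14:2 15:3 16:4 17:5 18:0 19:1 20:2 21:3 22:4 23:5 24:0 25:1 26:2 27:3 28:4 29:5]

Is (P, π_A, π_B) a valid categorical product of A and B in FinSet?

|A|·|B| = 5·6 = 30;  |P| = 30
Check the pairing map k ↦ (π_A(k), π_B(k)):
  0 : (0,0)
  1 : (0,1)
  2 : (0,2)
  3 : (0,3)
  4 : (0,4)
  5 : (0,5)
  6 : (1,0)
  7 : (1,1)
  8 : (1,2)
  9 : (1,3)
  10 : (1,4)
  11 : (1,5)
  12 : (2,0)
  13 : (2,1)
  14 : (2,2)
  15 : (2,3)
  16 : (2,4)
  17 : (2,5)
  18 : (3,0)
  19 : (3,1)
  20 : (3,2)
  21 : (3,3)
  22 : (3,4)
  23 : (3,5)
  24 : (4,0)
  25 : (4,1)
  26 : (4,2)
  27 : (4,3)
  28 : (4,4)
  29 : (4,5)
distinct pairs in image: 30 / 30 needed
  → bijection onto A×B; projections well-typed.

Answer: VALID PRODUCT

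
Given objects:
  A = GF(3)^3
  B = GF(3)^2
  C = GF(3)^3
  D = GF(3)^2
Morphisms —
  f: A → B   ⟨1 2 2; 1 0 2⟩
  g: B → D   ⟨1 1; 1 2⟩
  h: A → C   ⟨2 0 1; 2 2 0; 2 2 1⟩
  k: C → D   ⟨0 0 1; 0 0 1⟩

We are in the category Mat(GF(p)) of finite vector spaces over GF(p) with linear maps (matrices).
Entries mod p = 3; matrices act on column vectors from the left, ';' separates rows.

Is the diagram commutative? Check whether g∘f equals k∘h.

Along f;g (path 1):
  e0=[1,0,0] f→[1,1] g→[2,0]
  e1=[0,1,0] f→[2,0] g→[2,2]
  e2=[0,0,1] f→[2,2] g→[1,0]
  composite₁ = ⟨2 2 1; 0 2 0⟩
Along h;k (path 2):
  e0=[1,0,0] h→[2,2,2] k→[2,2]
  e1=[0,1,0] h→[0,2,2] k→[2,2]
  e2=[0,0,1] h→[1,0,1] k→[1,1]
  composite₂ = ⟨2 2 1; 2 2 1⟩
Equal? NO — does not commute

Answer: DOES NOT COMMUTE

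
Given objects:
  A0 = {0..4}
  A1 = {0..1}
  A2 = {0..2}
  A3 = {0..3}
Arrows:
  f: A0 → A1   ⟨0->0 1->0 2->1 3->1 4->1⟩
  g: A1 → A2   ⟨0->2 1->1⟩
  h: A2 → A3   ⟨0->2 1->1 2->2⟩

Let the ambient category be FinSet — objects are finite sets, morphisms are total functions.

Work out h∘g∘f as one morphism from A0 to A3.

Answer: ⟨0->2 1->2 2->1 3->1 4->1⟩

Work:
  0 f→0 g→2 h→2
  1 f→0 g→2 h→2
  2 f→1 g→1 h→1
  3 f→1 g→1 h→1
  4 f→1 g→1 h→1
composite: ⟨0->2 1->2 2->1 3->1 4->1⟩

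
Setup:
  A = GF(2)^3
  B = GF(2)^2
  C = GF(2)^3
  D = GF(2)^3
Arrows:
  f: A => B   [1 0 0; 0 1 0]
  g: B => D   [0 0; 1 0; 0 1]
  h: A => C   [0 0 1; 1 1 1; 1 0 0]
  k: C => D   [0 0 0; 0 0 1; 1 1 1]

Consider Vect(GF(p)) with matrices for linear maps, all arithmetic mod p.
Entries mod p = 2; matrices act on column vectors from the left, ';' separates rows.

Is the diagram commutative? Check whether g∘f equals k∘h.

1) trace f;g:
  e0=⟨1,0,0⟩ f=>⟨1,0⟩ g=>⟨0,1,0⟩
  e1=⟨0,1,0⟩ f=>⟨0,1⟩ g=>⟨0,0,1⟩
  e2=⟨0,0,1⟩ f=>⟨0,0⟩ g=>⟨0,0,0⟩
  result₁ = [0 0 0; 1 0 0; 0 1 0]
2) trace h;k:
  e0=⟨1,0,0⟩ h=>⟨0,1,1⟩ k=>⟨0,1,0⟩
  e1=⟨0,1,0⟩ h=>⟨0,1,0⟩ k=>⟨0,0,1⟩
  e2=⟨0,0,1⟩ h=>⟨1,1,0⟩ k=>⟨0,0,0⟩
  result₂ = [0 0 0; 1 0 0; 0 1 0]
Equal? equal; square commutes

Answer: COMMUTES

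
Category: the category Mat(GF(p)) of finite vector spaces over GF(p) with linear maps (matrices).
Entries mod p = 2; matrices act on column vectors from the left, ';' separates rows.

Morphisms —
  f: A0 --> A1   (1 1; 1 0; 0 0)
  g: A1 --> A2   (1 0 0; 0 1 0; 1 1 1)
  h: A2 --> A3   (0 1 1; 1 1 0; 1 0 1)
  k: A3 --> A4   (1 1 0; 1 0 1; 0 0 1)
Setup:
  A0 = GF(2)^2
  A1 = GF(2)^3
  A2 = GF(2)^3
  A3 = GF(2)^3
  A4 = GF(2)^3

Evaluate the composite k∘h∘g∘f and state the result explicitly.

Answer: (1 0; 0 1; 1 0)

Derivation:
  e0=⟨1,0⟩ f-->⟨1,1,0⟩ g-->⟨1,1,0⟩ h-->⟨1,0,1⟩ k-->⟨1,0,1⟩
  e1=⟨0,1⟩ f-->⟨1,0,0⟩ g-->⟨1,0,1⟩ h-->⟨1,1,0⟩ k-->⟨0,1,0⟩
⟦path⟧: (1 0; 0 1; 1 0)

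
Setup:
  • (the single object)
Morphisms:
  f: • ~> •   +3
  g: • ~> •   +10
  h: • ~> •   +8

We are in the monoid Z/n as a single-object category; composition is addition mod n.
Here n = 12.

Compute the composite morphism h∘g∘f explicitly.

  0 +3≡3 +10≡1 +8≡9  (mod 12)
composite: +9

Answer: +9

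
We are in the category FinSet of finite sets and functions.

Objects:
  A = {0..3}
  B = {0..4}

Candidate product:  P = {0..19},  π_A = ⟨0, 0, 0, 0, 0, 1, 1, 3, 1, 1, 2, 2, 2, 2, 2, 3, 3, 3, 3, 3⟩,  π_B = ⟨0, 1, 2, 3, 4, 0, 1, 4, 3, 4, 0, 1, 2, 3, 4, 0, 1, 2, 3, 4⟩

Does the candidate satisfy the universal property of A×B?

|A|·|B| = 4·5 = 20;  |P| = 20
Check the pairing map k ↦ (π_A(k), π_B(k)):
  0 ↦ (0,0)
  1 ↦ (0,1)
  2 ↦ (0,2)
  3 ↦ (0,3)
  4 ↦ (0,4)
  5 ↦ (1,0)
  6 ↦ (1,1)
  7 ↦ (3,4)
  8 ↦ (1,3)
  9 ↦ (1,4)
  10 ↦ (2,0)
  11 ↦ (2,1)
  12 ↦ (2,2)
  13 ↦ (2,3)
  14 ↦ (2,4)
  15 ↦ (3,0)
  16 ↦ (3,1)
  17 ↦ (3,2)
  18 ↦ (3,3)
  19 ↦ (3,4)  ✗ repeats pair of k=7
distinct pairs in image: 19 / 20 needed
  → (3,4) hit at k=7 and k=19

Answer: NOT A VALID PRODUCT — duplicate pair at indices 19,7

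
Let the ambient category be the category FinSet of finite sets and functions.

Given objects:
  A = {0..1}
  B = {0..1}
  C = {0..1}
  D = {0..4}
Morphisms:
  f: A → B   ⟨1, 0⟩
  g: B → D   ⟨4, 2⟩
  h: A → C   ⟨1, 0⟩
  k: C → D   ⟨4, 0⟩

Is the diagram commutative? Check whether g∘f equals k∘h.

Answer: DOES NOT COMMUTE

Work:
1) trace f;g:
  0 f→1 g→2
  1 f→0 g→4
  result₁ = ⟨2, 4⟩
2) trace h;k:
  0 h→1 k→0
  1 h→0 k→4
  result₂ = ⟨0, 4⟩
Equal? distinct morphisms ✗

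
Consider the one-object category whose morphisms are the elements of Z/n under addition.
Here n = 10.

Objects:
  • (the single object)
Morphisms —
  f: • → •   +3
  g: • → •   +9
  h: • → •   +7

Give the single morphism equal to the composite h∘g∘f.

Answer: +9

Derivation:
  0 +3≡3 +9≡2 +7≡9  (mod 10)
result: +9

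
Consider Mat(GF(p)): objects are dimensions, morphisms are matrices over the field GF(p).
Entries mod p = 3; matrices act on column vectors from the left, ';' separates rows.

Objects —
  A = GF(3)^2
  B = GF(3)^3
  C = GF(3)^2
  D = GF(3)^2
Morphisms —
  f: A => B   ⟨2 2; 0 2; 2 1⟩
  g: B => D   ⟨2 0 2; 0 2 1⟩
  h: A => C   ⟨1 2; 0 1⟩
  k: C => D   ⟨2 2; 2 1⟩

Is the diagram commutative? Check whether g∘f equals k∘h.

Along f;g (path 1):
  e0=[1,0] f=>[2,0,2] g=>[2,2]
  e1=[0,1] f=>[2,2,1] g=>[0,2]
  result₁ = ⟨2 0; 2 2⟩
Along h;k (path 2):
  e0=[1,0] h=>[1,0] k=>[2,2]
  e1=[0,1] h=>[2,1] k=>[0,2]
  result₂ = ⟨2 0; 2 2⟩
Equal? same morphism ✓

Answer: COMMUTES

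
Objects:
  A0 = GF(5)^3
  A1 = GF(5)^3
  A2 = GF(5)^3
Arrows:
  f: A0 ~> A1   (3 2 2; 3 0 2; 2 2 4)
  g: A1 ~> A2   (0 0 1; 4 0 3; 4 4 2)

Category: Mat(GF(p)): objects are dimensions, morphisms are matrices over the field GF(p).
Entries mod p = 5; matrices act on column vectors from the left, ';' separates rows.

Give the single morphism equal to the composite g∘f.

Answer: (2 2 4; 3 4 0; 3 2 4)

Trace:
  e0=[1,0,0] f~>[3,3,2] g~>[2,3,3]
  e1=[0,1,0] f~>[2,0,2] g~>[2,4,2]
  e2=[0,0,1] f~>[2,2,4] g~>[4,0,4]
result: (2 2 4; 3 4 0; 3 2 4)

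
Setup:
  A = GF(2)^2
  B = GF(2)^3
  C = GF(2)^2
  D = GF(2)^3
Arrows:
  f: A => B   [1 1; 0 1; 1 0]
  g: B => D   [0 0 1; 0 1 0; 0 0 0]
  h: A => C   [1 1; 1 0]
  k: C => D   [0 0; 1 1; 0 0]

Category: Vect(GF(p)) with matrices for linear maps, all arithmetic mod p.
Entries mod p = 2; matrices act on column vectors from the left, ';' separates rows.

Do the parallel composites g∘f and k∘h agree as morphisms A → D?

Path 1 = f;g:
  e0=[1,0] f=>[1,0,1] g=>[1,0,0]
  e1=[0,1] f=>[1,1,0] g=>[0,1,0]
  composite₁ = [1 0; 0 1; 0 0]
Path 2 = h;k:
  e0=[1,0] h=>[1,1] k=>[0,0,0]
  e1=[0,1] h=>[1,0] k=>[0,1,0]
  composite₂ = [0 0; 0 1; 0 0]
Equal? NO — does not commute

Answer: DOES NOT COMMUTE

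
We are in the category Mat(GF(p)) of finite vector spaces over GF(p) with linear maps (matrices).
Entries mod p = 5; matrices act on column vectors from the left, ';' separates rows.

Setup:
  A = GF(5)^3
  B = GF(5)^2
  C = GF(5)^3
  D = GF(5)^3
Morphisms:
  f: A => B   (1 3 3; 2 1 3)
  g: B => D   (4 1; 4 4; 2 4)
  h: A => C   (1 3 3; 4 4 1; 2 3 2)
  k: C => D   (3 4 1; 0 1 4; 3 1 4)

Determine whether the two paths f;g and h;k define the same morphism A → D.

Along f;g (path 1):
  e0=(1,0,0) f=>(1,2) g=>(1,2,0)
  e1=(0,1,0) f=>(3,1) g=>(3,1,0)
  e2=(0,0,1) f=>(3,3) g=>(0,4,3)
  ⟦path⟧₁ = (1 3 0; 2 1 4; 0 0 3)
Along h;k (path 2):
  e0=(1,0,0) h=>(1,4,2) k=>(1,2,0)
  e1=(0,1,0) h=>(3,4,3) k=>(3,1,0)
  e2=(0,0,1) h=>(3,1,2) k=>(0,4,3)
  ⟦path⟧₂ = (1 3 0; 2 1 4; 0 0 3)
Equal? same morphism ✓

Answer: COMMUTES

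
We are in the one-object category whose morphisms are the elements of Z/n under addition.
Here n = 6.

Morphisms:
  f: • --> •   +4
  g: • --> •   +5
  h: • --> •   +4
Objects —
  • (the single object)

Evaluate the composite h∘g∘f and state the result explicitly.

Answer: +1

Trace:
  0 +4≡4 +5≡3 +4≡1  (mod 6)
result: +1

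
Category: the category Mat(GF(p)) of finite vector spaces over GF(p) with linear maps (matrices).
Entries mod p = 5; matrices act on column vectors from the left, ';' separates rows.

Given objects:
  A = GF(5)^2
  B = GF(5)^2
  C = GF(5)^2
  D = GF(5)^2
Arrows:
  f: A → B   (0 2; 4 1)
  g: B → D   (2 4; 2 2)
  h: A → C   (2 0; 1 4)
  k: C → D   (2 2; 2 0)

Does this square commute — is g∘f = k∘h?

Answer: DOES NOT COMMUTE

Derivation:
1) trace f;g:
  e0=(1,0) f→(0,4) g→(1,3)
  e1=(0,1) f→(2,1) g→(3,1)
  result₁ = (1 3; 3 1)
2) trace h;k:
  e0=(1,0) h→(2,1) k→(1,4)
  e1=(0,1) h→(0,4) k→(3,0)
  result₂ = (1 3; 4 0)
Equal? NO — does not commute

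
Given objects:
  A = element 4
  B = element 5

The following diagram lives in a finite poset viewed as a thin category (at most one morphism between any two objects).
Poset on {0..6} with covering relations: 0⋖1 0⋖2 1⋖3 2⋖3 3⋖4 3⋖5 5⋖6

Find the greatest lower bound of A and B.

Answer: A∧B = 3

Trace:
Lower bounds of A=4 and B=5: {0,1,2,3}
  0 ≤ 3
  1 ≤ 3
  2 ≤ 3
  3 ≤ 3
glb = 3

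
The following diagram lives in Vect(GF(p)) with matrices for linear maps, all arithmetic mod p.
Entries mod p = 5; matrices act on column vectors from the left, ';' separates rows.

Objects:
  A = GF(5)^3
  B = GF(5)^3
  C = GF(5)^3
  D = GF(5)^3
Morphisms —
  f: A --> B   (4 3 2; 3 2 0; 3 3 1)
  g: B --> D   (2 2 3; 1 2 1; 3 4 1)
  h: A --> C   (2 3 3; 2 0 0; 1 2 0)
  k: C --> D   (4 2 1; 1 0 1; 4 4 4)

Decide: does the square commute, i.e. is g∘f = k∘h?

1) trace f;g:
  e0=[1,0,0] f-->[4,3,3] g-->[3,3,2]
  e1=[0,1,0] f-->[3,2,3] g-->[4,0,0]
  e2=[0,0,1] f-->[2,0,1] g-->[2,3,2]
  composite₁ = (3 4 2; 3 0 3; 2 0 2)
2) trace h;k:
  e0=[1,0,0] h-->[2,2,1] k-->[3,3,0]
  e1=[0,1,0] h-->[3,0,2] k-->[4,0,0]
  e2=[0,0,1] h-->[3,0,0] k-->[2,3,2]
  composite₂ = (3 4 2; 3 0 3; 0 0 2)
Equal? NO — does not commute

Answer: DOES NOT COMMUTE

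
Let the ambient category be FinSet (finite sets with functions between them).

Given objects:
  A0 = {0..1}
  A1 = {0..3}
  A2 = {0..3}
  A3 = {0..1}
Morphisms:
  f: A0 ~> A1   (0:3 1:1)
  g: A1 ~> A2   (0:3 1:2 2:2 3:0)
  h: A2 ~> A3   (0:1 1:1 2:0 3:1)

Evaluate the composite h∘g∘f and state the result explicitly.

  0 f~>3 g~>0 h~>1
  1 f~>1 g~>2 h~>0
result: (0:1 1:0)

Answer: (0:1 1:0)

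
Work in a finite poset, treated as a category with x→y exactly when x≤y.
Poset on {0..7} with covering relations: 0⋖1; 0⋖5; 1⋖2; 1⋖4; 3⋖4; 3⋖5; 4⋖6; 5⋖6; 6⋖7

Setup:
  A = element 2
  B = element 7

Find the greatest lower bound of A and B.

{x : x⊑A ∧ x⊑B} = {0,1}  (A=2, B=7)
  0 ⊑ 1
  1 ⊑ 1
glb = 1

Answer: A∧B = 1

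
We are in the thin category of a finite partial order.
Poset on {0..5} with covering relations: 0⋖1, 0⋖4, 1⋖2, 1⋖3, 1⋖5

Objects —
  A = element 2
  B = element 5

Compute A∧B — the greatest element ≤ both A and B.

Answer: A∧B = 1

Work:
Lower bounds of A=2 and B=5: {0,1}
  0 ⊑ 1
  1 ⊑ 1
glb = 1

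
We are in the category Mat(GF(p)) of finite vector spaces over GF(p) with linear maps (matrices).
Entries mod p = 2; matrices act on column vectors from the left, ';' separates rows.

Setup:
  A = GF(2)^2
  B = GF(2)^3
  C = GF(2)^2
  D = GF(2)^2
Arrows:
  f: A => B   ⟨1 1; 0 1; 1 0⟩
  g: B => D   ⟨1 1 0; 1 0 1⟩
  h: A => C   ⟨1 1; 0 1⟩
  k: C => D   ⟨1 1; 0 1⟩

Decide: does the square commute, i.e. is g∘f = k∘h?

1) trace f;g:
  e0=[1,0] f=>[1,0,1] g=>[1,0]
  e1=[0,1] f=>[1,1,0] g=>[0,1]
  result₁ = ⟨1 0; 0 1⟩
2) trace h;k:
  e0=[1,0] h=>[1,0] k=>[1,0]
  e1=[0,1] h=>[1,1] k=>[0,1]
  result₂ = ⟨1 0; 0 1⟩
Equal? equal; square commutes

Answer: COMMUTES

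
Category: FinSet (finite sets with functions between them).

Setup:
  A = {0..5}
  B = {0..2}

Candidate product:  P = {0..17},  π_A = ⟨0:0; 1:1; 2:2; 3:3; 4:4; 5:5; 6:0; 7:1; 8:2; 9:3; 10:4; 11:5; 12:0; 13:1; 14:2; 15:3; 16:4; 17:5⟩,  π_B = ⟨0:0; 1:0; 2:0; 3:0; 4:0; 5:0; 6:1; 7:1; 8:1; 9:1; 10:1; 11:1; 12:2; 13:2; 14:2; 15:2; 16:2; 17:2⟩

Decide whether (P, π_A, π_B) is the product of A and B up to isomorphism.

|A|·|B| = 6·3 = 18;  |P| = 18
Check the pairing map k ↦ (π_A(k), π_B(k)):
  0 : (0,0)
  1 : (1,0)
  2 : (2,0)
  3 : (3,0)
  4 : (4,0)
  5 : (5,0)
  6 : (0,1)
  7 : (1,1)
  8 : (2,1)
  9 : (3,1)
  10 : (4,1)
  11 : (5,1)
  12 : (0,2)
  13 : (1,2)
  14 : (2,2)
  15 : (3,2)
  16 : (4,2)
  17 : (5,2)
distinct pairs in image: 18 / 18 needed
  → bijection onto A×B; projections well-typed.

Answer: VALID PRODUCT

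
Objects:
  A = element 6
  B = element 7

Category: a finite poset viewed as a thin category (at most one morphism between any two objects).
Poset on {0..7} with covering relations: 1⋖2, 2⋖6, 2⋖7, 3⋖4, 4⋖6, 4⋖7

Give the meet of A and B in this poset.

{x : x<=A ∧ x<=B} = {1,2,3,4}  (A=6, B=7)
  maximal lower bounds 2 and 4 are incomparable: neither 2<=4 nor 4<=2
→ no greatest lower bound exists

Answer: NO MEET EXISTS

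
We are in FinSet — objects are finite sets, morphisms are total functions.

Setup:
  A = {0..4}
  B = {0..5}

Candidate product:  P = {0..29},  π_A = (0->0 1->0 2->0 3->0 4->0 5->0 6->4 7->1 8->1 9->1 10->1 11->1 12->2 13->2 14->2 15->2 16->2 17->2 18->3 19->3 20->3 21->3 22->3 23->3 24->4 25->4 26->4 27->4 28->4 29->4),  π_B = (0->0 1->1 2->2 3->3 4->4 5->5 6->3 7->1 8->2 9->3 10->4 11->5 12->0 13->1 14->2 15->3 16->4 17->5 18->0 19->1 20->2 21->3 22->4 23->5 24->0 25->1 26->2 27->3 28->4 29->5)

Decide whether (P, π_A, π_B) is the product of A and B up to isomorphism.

|A|·|B| = 5·6 = 30;  |P| = 30
Check the pairing map k ↦ (π_A(k), π_B(k)):
  0 -> (0,0)
  1 -> (0,1)
  2 -> (0,2)
  3 -> (0,3)
  4 -> (0,4)
  5 -> (0,5)
  6 -> (4,3)
  7 -> (1,1)
  8 -> (1,2)
  9 -> (1,3)
  10 -> (1,4)
  11 -> (1,5)
  12 -> (2,0)
  13 -> (2,1)
  14 -> (2,2)
  15 -> (2,3)
  16 -> (2,4)
  17 -> (2,5)
  18 -> (3,0)
  19 -> (3,1)
  20 -> (3,2)
  21 -> (3,3)
  22 -> (3,4)
  23 -> (3,5)
  24 -> (4,0)
  25 -> (4,1)
  26 -> (4,2)
  27 -> (4,3)  ✗ repeats pair of k=6
  28 -> (4,4)
  29 -> (4,5)
distinct pairs in image: 29 / 30 needed
  → (4,3) hit at k=6 and k=27

Answer: NOT A VALID PRODUCT — duplicate pair at indices 27,6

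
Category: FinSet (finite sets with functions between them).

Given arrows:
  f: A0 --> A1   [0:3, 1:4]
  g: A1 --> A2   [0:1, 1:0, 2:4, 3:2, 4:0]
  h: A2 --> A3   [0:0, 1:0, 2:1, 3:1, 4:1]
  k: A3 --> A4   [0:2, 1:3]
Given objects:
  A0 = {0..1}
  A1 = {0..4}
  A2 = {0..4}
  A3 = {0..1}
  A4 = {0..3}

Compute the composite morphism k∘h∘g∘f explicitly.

  0 f-->3 g-->2 h-->1 k-->3
  1 f-->4 g-->0 h-->0 k-->2
⟦path⟧: [0:3, 1:2]

Answer: [0:3, 1:2]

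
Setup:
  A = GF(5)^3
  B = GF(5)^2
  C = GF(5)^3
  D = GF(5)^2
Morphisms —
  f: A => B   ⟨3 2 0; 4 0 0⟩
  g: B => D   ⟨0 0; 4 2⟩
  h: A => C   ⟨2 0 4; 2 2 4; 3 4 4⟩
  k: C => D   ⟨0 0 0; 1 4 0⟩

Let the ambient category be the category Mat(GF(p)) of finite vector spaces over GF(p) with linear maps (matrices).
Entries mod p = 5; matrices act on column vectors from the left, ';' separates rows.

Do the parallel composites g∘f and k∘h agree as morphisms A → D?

Path 1 = f;g:
  e0=[1,0,0] f=>[3,4] g=>[0,0]
  e1=[0,1,0] f=>[2,0] g=>[0,3]
  e2=[0,0,1] f=>[0,0] g=>[0,0]
  result₁ = ⟨0 0 0; 0 3 0⟩
Path 2 = h;k:
  e0=[1,0,0] h=>[2,2,3] k=>[0,0]
  e1=[0,1,0] h=>[0,2,4] k=>[0,3]
  e2=[0,0,1] h=>[4,4,4] k=>[0,0]
  result₂ = ⟨0 0 0; 0 3 0⟩
Equal? YES — commutes

Answer: COMMUTES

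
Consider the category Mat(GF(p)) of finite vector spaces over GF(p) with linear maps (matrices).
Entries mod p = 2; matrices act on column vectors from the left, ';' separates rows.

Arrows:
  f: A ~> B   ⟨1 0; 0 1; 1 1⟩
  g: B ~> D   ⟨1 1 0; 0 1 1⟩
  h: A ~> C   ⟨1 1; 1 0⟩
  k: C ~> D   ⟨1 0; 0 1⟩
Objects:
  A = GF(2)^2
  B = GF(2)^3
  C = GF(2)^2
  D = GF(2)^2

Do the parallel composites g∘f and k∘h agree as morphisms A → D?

Path 1 = f;g:
  e0=(1,0) f~>(1,0,1) g~>(1,1)
  e1=(0,1) f~>(0,1,1) g~>(1,0)
  composite₁ = ⟨1 1; 1 0⟩
Path 2 = h;k:
  e0=(1,0) h~>(1,1) k~>(1,1)
  e1=(0,1) h~>(1,0) k~>(1,0)
  composite₂ = ⟨1 1; 1 0⟩
Equal? YES — commutes

Answer: COMMUTES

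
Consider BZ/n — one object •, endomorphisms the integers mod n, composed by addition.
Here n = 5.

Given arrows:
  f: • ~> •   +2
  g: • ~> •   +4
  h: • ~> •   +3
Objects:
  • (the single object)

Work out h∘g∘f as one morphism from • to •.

  0 +2≡2 +4≡1 +3≡4  (mod 5)
result: +4

Answer: +4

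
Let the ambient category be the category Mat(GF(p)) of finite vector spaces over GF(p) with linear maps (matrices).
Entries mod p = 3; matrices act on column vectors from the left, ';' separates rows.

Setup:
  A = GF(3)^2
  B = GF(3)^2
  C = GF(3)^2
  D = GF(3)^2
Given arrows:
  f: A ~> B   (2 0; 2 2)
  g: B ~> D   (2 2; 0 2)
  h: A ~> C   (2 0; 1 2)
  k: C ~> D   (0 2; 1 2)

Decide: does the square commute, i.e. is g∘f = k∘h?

Along f;g (path 1):
  e0=[1,0] f~>[2,2] g~>[2,1]
  e1=[0,1] f~>[0,2] g~>[1,1]
  composite₁ = (2 1; 1 1)
Along h;k (path 2):
  e0=[1,0] h~>[2,1] k~>[2,1]
  e1=[0,1] h~>[0,2] k~>[1,1]
  composite₂ = (2 1; 1 1)
Equal? YES — commutes

Answer: COMMUTES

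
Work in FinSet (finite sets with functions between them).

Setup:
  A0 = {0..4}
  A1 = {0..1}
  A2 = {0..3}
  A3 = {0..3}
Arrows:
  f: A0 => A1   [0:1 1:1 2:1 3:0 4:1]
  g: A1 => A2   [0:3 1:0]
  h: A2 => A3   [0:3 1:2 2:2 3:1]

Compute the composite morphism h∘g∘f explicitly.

  0 f=>1 g=>0 h=>3
  1 f=>1 g=>0 h=>3
  2 f=>1 g=>0 h=>3
  3 f=>0 g=>3 h=>1
  4 f=>1 g=>0 h=>3
⟦path⟧: [0:3 1:3 2:3 3:1 4:3]

Answer: [0:3 1:3 2:3 3:1 4:3]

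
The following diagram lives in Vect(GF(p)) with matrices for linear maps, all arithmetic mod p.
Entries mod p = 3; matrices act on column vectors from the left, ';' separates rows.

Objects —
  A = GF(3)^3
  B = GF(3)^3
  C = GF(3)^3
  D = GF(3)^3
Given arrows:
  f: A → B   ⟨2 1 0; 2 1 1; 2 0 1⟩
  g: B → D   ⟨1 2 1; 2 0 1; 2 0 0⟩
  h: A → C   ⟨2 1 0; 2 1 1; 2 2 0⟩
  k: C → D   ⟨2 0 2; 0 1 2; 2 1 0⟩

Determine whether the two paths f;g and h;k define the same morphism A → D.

Answer: DOES NOT COMMUTE

Derivation:
Along f;g (path 1):
  e0=⟨1,0,0⟩ f→⟨2,2,2⟩ g→⟨2,0,1⟩
  e1=⟨0,1,0⟩ f→⟨1,1,0⟩ g→⟨0,2,2⟩
  e2=⟨0,0,1⟩ f→⟨0,1,1⟩ g→⟨0,1,0⟩
  composite₁ = ⟨2 0 0; 0 2 1; 1 2 0⟩
Along h;k (path 2):
  e0=⟨1,0,0⟩ h→⟨2,2,2⟩ k→⟨2,0,0⟩
  e1=⟨0,1,0⟩ h→⟨1,1,2⟩ k→⟨0,2,0⟩
  e2=⟨0,0,1⟩ h→⟨0,1,0⟩ k→⟨0,1,1⟩
  composite₂ = ⟨2 0 0; 0 2 1; 0 0 1⟩
Equal? distinct morphisms ✗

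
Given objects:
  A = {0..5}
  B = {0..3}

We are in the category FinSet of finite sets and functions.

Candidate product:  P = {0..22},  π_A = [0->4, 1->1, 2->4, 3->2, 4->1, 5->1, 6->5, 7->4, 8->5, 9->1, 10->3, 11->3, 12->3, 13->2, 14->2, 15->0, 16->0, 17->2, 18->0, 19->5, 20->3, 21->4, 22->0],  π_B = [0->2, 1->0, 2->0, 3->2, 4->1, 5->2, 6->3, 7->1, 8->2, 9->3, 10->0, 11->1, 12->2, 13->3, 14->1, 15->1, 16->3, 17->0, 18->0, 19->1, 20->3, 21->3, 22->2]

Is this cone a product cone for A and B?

Answer: NOT A VALID PRODUCT — |P|=23 ≠ |A|·|B|=24

Trace:
|A|·|B| = 6·4 = 24;  |P| = 23
  → cardinalities differ; no bijection possible.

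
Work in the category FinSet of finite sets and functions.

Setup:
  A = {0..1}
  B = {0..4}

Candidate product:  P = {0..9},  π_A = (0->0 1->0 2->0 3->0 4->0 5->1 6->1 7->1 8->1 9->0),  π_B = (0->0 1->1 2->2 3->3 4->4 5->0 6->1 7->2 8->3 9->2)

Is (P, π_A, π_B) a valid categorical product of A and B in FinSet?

Answer: NOT A VALID PRODUCT — duplicate pair at indices 2,9

Trace:
|A|·|B| = 2·5 = 10;  |P| = 10
Check the pairing map k ↦ (π_A(k), π_B(k)):
  0 -> (0,0)
  1 -> (0,1)
  2 -> (0,2)
  3 -> (0,3)
  4 -> (0,4)
  5 -> (1,0)
  6 -> (1,1)
  7 -> (1,2)
  8 -> (1,3)
  9 -> (0,2)  ✗ repeats pair of k=2
distinct pairs in image: 9 / 10 needed
  → (0,2) hit at k=2 and k=9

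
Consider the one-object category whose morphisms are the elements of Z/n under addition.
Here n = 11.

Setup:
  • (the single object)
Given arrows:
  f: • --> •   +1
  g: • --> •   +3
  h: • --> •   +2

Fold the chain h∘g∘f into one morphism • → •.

Answer: +6

Work:
  0 +1≡1 +3≡4 +2≡6  (mod 11)
composite: +6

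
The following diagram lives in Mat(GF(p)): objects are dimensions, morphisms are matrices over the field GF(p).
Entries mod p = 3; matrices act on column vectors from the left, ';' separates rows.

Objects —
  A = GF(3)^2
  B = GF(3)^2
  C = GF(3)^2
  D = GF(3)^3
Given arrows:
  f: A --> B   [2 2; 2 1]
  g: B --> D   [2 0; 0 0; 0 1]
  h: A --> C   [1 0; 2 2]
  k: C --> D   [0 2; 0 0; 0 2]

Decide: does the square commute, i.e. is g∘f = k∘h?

Answer: DOES NOT COMMUTE

Derivation:
Along f;g (path 1):
  e0=⟨1,0⟩ f-->⟨2,2⟩ g-->⟨1,0,2⟩
  e1=⟨0,1⟩ f-->⟨2,1⟩ g-->⟨1,0,1⟩
  composite₁ = [1 1; 0 0; 2 1]
Along h;k (path 2):
  e0=⟨1,0⟩ h-->⟨1,2⟩ k-->⟨1,0,1⟩
  e1=⟨0,1⟩ h-->⟨0,2⟩ k-->⟨1,0,1⟩
  composite₂ = [1 1; 0 0; 1 1]
Equal? NO — does not commute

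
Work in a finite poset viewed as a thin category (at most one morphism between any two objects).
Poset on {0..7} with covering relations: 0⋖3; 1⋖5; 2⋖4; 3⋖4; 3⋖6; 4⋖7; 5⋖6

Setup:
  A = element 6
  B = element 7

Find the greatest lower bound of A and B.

Answer: A∧B = 3

Trace:
{x : x<=A ∧ x<=B} = {0,3}  (A=6, B=7)
  0 <= 3
  3 <= 3
glb = 3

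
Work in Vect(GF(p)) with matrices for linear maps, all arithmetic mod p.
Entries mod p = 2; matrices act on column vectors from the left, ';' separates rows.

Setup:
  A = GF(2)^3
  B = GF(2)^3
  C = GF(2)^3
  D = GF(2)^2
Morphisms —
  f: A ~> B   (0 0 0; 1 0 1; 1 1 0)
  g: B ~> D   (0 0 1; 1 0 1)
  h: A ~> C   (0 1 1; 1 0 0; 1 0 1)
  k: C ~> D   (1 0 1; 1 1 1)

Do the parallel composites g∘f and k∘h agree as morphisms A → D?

Answer: DOES NOT COMMUTE

Work:
Along f;g (path 1):
  e0=[1,0,0] f~>[0,1,1] g~>[1,1]
  e1=[0,1,0] f~>[0,0,1] g~>[1,1]
  e2=[0,0,1] f~>[0,1,0] g~>[0,0]
  composite₁ = (1 1 0; 1 1 0)
Along h;k (path 2):
  e0=[1,0,0] h~>[0,1,1] k~>[1,0]
  e1=[0,1,0] h~>[1,0,0] k~>[1,1]
  e2=[0,0,1] h~>[1,0,1] k~>[0,0]
  composite₂ = (1 1 0; 0 1 0)
Equal? NO — does not commute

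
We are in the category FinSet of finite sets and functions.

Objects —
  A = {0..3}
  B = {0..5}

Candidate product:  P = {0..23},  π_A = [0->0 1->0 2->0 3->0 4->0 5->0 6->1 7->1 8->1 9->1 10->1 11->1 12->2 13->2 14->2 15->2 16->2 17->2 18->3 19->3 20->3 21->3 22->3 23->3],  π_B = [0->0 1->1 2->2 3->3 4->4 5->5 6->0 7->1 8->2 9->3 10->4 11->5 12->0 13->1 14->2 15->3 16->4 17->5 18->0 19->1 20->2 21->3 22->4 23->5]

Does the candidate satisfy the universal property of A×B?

|A|·|B| = 4·6 = 24;  |P| = 24
Check the pairing map k ↦ (π_A(k), π_B(k)):
  0 -> (0,0)
  1 -> (0,1)
  2 -> (0,2)
  3 -> (0,3)
  4 -> (0,4)
  5 -> (0,5)
  6 -> (1,0)
  7 -> (1,1)
  8 -> (1,2)
  9 -> (1,3)
  10 -> (1,4)
  11 -> (1,5)
  12 -> (2,0)
  13 -> (2,1)
  14 -> (2,2)
  15 -> (2,3)
  16 -> (2,4)
  17 -> (2,5)
  18 -> (3,0)
  19 -> (3,1)
  20 -> (3,2)
  21 -> (3,3)
  22 -> (3,4)
  23 -> (3,5)
distinct pairs in image: 24 / 24 needed
  → bijection onto A×B; projections well-typed.

Answer: VALID PRODUCT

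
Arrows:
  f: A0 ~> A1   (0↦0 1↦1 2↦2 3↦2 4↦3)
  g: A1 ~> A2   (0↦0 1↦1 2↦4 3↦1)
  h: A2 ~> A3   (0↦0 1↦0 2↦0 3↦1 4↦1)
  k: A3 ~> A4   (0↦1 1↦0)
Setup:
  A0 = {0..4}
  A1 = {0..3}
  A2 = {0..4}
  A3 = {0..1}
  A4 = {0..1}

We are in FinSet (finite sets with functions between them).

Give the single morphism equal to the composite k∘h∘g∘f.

Answer: (0↦1 1↦1 2↦0 3↦0 4↦1)

Derivation:
  0 f~>0 g~>0 h~>0 k~>1
  1 f~>1 g~>1 h~>0 k~>1
  2 f~>2 g~>4 h~>1 k~>0
  3 f~>2 g~>4 h~>1 k~>0
  4 f~>3 g~>1 h~>0 k~>1
⟦path⟧: (0↦1 1↦1 2↦0 3↦0 4↦1)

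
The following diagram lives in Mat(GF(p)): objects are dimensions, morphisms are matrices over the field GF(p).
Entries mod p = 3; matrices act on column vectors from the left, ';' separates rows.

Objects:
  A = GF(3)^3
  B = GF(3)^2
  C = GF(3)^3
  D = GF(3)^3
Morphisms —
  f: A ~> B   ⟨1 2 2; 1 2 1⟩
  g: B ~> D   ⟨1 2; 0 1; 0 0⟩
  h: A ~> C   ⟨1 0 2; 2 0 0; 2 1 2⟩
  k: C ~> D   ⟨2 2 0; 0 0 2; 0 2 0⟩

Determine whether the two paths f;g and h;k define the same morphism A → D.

Answer: DOES NOT COMMUTE

Derivation:
Path 1 = f;g:
  e0=(1,0,0) f~>(1,1) g~>(0,1,0)
  e1=(0,1,0) f~>(2,2) g~>(0,2,0)
  e2=(0,0,1) f~>(2,1) g~>(1,1,0)
  composite₁ = ⟨0 0 1; 1 2 1; 0 0 0⟩
Path 2 = h;k:
  e0=(1,0,0) h~>(1,2,2) k~>(0,1,1)
  e1=(0,1,0) h~>(0,0,1) k~>(0,2,0)
  e2=(0,0,1) h~>(2,0,2) k~>(1,1,0)
  composite₂ = ⟨0 0 1; 1 2 1; 1 0 0⟩
Equal? NO — does not commute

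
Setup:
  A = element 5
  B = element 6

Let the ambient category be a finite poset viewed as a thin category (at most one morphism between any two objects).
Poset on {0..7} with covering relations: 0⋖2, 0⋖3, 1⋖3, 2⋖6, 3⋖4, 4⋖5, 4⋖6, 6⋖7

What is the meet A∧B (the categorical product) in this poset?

{x : x⊑A ∧ x⊑B} = {0,1,3,4}  (A=5, B=6)
  0 ⊑ 4
  1 ⊑ 4
  3 ⊑ 4
  4 ⊑ 4
glb = 4

Answer: A∧B = 4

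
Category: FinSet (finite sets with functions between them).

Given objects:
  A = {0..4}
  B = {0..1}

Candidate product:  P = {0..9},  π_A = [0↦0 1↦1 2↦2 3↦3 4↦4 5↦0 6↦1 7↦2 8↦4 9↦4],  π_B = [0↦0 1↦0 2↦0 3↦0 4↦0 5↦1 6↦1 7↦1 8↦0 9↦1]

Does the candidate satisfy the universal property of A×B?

|A|·|B| = 5·2 = 10;  |P| = 10
Check the pairing map k ↦ (π_A(k), π_B(k)):
  0 ↦ (0,0)
  1 ↦ (1,0)
  2 ↦ (2,0)
  3 ↦ (3,0)
  4 ↦ (4,0)
  5 ↦ (0,1)
  6 ↦ (1,1)
  7 ↦ (2,1)
  8 ↦ (4,0)  ✗ repeats pair of k=4
  9 ↦ (4,1)
distinct pairs in image: 9 / 10 needed
  → (4,0) hit at k=4 and k=8

Answer: NOT A VALID PRODUCT — duplicate pair at indices 4,8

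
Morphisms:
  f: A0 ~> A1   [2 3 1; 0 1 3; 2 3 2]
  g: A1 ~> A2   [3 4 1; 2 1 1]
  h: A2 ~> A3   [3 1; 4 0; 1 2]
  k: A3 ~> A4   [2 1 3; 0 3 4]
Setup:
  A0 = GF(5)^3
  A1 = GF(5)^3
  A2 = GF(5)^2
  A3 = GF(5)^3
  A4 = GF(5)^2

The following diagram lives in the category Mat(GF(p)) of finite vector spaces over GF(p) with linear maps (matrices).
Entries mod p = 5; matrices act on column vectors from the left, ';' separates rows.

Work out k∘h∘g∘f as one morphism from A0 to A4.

  e0=(1,0,0) f~>(2,0,2) g~>(3,1) h~>(0,2,0) k~>(2,1)
  e1=(0,1,0) f~>(3,1,3) g~>(1,0) h~>(3,4,1) k~>(3,1)
  e2=(0,0,1) f~>(1,3,2) g~>(2,2) h~>(3,3,1) k~>(2,3)
result: [2 3 2; 1 1 3]

Answer: [2 3 2; 1 1 3]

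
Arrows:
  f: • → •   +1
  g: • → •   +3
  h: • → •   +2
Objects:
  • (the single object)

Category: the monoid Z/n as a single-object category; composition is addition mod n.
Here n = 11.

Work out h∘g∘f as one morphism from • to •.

Answer: +6

Trace:
  0 +1≡1 +3≡4 +2≡6  (mod 11)
composite: +6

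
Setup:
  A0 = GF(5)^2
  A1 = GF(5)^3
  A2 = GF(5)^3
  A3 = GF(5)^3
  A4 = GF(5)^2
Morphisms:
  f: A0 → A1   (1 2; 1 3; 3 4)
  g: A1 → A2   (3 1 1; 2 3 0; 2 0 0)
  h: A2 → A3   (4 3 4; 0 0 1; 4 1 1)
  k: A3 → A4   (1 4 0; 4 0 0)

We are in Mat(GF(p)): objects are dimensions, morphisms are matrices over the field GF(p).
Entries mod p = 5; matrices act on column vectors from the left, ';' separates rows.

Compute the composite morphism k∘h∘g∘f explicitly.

Answer: (4 3; 4 3)

Trace:
  e0=[1,0] f→[1,1,3] g→[2,0,2] h→[1,2,0] k→[4,4]
  e1=[0,1] f→[2,3,4] g→[3,3,4] h→[2,4,4] k→[3,3]
result: (4 3; 4 3)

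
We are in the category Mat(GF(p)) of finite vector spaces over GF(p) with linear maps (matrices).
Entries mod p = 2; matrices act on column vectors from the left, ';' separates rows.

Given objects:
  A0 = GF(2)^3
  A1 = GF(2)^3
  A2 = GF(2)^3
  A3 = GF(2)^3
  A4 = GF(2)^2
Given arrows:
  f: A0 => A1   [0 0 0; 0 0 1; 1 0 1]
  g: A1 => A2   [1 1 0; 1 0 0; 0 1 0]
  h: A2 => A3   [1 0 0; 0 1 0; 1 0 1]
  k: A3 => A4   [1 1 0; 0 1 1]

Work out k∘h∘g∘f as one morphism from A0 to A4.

  e0=⟨1,0,0⟩ f=>⟨0,0,1⟩ g=>⟨0,0,0⟩ h=>⟨0,0,0⟩ k=>⟨0,0⟩
  e1=⟨0,1,0⟩ f=>⟨0,0,0⟩ g=>⟨0,0,0⟩ h=>⟨0,0,0⟩ k=>⟨0,0⟩
  e2=⟨0,0,1⟩ f=>⟨0,1,1⟩ g=>⟨1,0,1⟩ h=>⟨1,0,0⟩ k=>⟨1,0⟩
⟦path⟧: [0 0 1; 0 0 0]

Answer: [0 0 1; 0 0 0]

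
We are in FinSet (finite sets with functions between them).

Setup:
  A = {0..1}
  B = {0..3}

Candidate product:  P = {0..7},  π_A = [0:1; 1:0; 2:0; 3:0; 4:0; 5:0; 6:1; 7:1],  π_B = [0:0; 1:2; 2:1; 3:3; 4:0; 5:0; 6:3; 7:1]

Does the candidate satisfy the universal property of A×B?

Answer: NOT A VALID PRODUCT — duplicate pair at indices 5,4

Derivation:
|A|·|B| = 2·4 = 8;  |P| = 8
Check the pairing map k ↦ (π_A(k), π_B(k)):
  0 : (1,0)
  1 : (0,2)
  2 : (0,1)
  3 : (0,3)
  4 : (0,0)
  5 : (0,0)  ✗ repeats pair of k=4
  6 : (1,3)
  7 : (1,1)
distinct pairs in image: 7 / 8 needed
  → (0,0) hit at k=4 and k=5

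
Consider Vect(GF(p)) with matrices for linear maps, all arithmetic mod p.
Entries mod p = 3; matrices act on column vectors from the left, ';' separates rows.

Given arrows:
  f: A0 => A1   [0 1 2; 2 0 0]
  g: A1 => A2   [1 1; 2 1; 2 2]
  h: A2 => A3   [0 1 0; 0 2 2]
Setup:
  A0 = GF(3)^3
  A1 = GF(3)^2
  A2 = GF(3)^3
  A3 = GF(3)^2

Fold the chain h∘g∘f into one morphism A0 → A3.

Answer: [2 2 1; 0 2 1]

Derivation:
  e0=[1,0,0] f=>[0,2] g=>[2,2,1] h=>[2,0]
  e1=[0,1,0] f=>[1,0] g=>[1,2,2] h=>[2,2]
  e2=[0,0,1] f=>[2,0] g=>[2,1,1] h=>[1,1]
composite: [2 2 1; 0 2 1]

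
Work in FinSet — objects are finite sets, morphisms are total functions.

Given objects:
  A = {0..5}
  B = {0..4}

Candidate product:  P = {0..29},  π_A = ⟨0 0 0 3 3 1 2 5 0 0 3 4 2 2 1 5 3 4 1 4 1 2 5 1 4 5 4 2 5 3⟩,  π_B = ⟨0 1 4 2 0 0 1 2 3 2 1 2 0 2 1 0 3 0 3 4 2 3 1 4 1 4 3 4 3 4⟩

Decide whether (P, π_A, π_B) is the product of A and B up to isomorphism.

Answer: VALID PRODUCT

Trace:
|A|·|B| = 6·5 = 30;  |P| = 30
Check the pairing map k ↦ (π_A(k), π_B(k)):
  0 : (0,0)
  1 : (0,1)
  2 : (0,4)
  3 : (3,2)
  4 : (3,0)
  5 : (1,0)
  6 : (2,1)
  7 : (5,2)
  8 : (0,3)
  9 : (0,2)
  10 : (3,1)
  11 : (4,2)
  12 : (2,0)
  13 : (2,2)
  14 : (1,1)
  15 : (5,0)
  16 : (3,3)
  17 : (4,0)
  18 : (1,3)
  19 : (4,4)
  20 : (1,2)
  21 : (2,3)
  22 : (5,1)
  23 : (1,4)
  24 : (4,1)
  25 : (5,4)
  26 : (4,3)
  27 : (2,4)
  28 : (5,3)
  29 : (3,4)
distinct pairs in image: 30 / 30 needed
  → bijection onto A×B; projections well-typed.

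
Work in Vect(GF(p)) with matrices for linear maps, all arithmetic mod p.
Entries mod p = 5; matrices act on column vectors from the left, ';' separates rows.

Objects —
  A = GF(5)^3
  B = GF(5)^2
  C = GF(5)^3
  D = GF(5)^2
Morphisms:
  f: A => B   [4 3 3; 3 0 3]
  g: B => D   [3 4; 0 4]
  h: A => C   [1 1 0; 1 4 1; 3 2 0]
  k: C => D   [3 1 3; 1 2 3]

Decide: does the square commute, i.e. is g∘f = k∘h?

Answer: DOES NOT COMMUTE

Trace:
Path 1 = f;g:
  e0=[1,0,0] f=>[4,3] g=>[4,2]
  e1=[0,1,0] f=>[3,0] g=>[4,0]
  e2=[0,0,1] f=>[3,3] g=>[1,2]
  ⟦path⟧₁ = [4 4 1; 2 0 2]
Path 2 = h;k:
  e0=[1,0,0] h=>[1,1,3] k=>[3,2]
  e1=[0,1,0] h=>[1,4,2] k=>[3,0]
  e2=[0,0,1] h=>[0,1,0] k=>[1,2]
  ⟦path⟧₂ = [3 3 1; 2 0 2]
Equal? distinct morphisms ✗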